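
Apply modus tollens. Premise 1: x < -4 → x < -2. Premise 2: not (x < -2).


Modus tollens: from (P → Q) and ¬Q, infer ¬P.
Q = 'x < -2' is denied; since P → Q, P must also fail.

Not (x < -4).


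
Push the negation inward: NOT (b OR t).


De Morgan: the negation of a disjunction is the conjunction of the negations.
Distribute NOT across OR, flipping it to AND, and negate each literal.

(NOT b) AND (NOT t)


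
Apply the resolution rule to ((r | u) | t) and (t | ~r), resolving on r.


The clauses contain complementary literals r and ~r.
Resolution eliminates this pair and disjoins the remaining literals (merging duplicates).

(t | u)


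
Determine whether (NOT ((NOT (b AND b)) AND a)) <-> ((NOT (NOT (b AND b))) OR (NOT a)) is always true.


Build the truth table over {a, b}:
a | b | φ
---------
F | F | T
T | F | T
F | T | T
T | T | T
Every row evaluates to true.

Yes, it is a tautology.


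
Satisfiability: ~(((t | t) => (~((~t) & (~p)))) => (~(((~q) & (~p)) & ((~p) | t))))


Search for a satisfying assignment over {p, q, t}.
Try p=False, q=False, t=False: the formula evaluates to True.
A satisfying assignment exists.

Satisfiable.


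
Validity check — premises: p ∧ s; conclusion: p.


This matches the form of conjunction elimination: the conclusion follows in every model of the premises.

Valid.


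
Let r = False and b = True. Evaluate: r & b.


Conjunction is true only when both operands are true.
Substitute: r=False, b=True.
False & True evaluates to False.

False


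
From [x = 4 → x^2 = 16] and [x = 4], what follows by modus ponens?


Modus ponens: from (P → Q) and P, infer Q.
P = 'x = 4' is asserted, and P → Q holds, so Q follows.

x^2 = 16.


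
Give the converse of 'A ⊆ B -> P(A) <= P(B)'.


The converse of (P → Q) is (Q → P). It is not in general equivalent to the original.
Here P = 'A ⊆ B' and Q = 'P(A) <= P(B)'.

If P(A) <= P(B), then A ⊆ B.


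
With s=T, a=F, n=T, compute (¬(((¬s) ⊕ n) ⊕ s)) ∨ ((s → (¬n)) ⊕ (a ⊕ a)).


Substitute s=T, a=F, n=T:
¬s = F
(¬s) ⊕ n = F ⊕ T = T
((¬s) ⊕ n) ⊕ s = T ⊕ T = F
¬(((¬s) ⊕ n) ⊕ s) = T
¬n = F
s → (¬n) = T → F = F
a ⊕ a = F ⊕ F = F
(s → (¬n)) ⊕ (a ⊕ a) = F ⊕ F = F
(¬(((¬s) ⊕ n) ⊕ s)) ∨ ((s → (¬n)) ⊕ (a ⊕ a)) = T ∨ F = T

T


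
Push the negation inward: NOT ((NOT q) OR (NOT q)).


De Morgan: the negation of a disjunction is the conjunction of the negations.
Distribute NOT across OR, flipping it to AND, and negate each literal.

q AND q


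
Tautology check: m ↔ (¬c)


Build the truth table over {c, m}:
c | m | φ
---------
F | F | F
T | F | T
F | T | T
T | T | F
Counterexample at row 1: with c=F, m=F, the formula is F.

No, it is not a tautology.


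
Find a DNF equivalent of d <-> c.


Step 1: d ↔ c is true exactly when both agree: (d ∧ c) ∨ (¬d ∧ ¬c).

(d AND c) OR ((NOT d) AND (NOT c))


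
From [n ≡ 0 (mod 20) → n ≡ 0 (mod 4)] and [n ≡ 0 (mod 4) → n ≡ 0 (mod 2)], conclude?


Hypothetical syllogism: from (P → Q) and (Q → R), infer (P → R).
Chain the two implications through the shared middle term 'n ≡ 0 (mod 4)'.

n ≡ 0 (mod 20) → n ≡ 0 (mod 2)


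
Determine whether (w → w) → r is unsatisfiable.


Truth table over {r, w}:
r | w | φ
---------
F | F | F
T | F | T
F | T | F
T | T | T
Satisfying assignment at row 2: r=T, w=F gives T.

No, it is not a contradiction.


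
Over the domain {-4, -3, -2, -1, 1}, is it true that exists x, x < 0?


Evaluate the predicate on each element: -4:True, -3:True, -2:True, -1:True, 1:False.
Witness x = -4 satisfies the predicate.

True


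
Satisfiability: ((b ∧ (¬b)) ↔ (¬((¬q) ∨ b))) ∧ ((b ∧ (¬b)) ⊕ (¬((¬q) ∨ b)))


Check all 4 assignments over {b, q}:
b | q | φ
---------
F | F | F
T | F | F
F | T | F
T | T | F
No assignment makes the formula true.

Unsatisfiable.


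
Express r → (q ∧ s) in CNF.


Step 1: Rewrite r → (q ∧ s) as ¬r ∨ (q ∧ s).
Step 2: Distribute ∨ over ∧.

((¬r) ∨ q) ∧ ((¬r) ∨ s)


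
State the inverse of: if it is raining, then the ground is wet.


The inverse of (P → Q) is (¬P → ¬Q). It is equivalent to the converse, not to the original.
Here P = 'it is raining' and Q = 'the ground is wet'.

If not (it is raining), then not (the ground is wet).


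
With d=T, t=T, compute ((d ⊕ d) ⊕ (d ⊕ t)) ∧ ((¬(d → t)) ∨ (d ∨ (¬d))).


Substitute d=T, t=T:
d ⊕ d = T ⊕ T = F
d ⊕ t = T ⊕ T = F
(d ⊕ d) ⊕ (d ⊕ t) = F ⊕ F = F
d → t = T → T = T
¬(d → t) = F
¬d = F
d ∨ (¬d) = T ∨ F = T
(¬(d → t)) ∨ (d ∨ (¬d)) = F ∨ T = T
((d ⊕ d) ⊕ (d ⊕ t)) ∧ ((¬(d → t)) ∨ (d ∨ (¬d))) = F ∧ T = F

F


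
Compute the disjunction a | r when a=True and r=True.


Disjunction is false only when both operands are false.
Substitute: a=True, r=True.
True | True evaluates to True.

True


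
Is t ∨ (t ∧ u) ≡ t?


Compare truth tables:
t | u | φ | ψ
-------------
F | F | F | F
T | F | T | T
F | T | F | F
T | T | T | T
The columns φ and ψ agree on every row.

Yes, they are logically equivalent.


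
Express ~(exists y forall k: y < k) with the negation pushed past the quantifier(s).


Negation flips each quantifier (∀↔∃) and negates the inner predicate.
¬(exists y forall k: φ) = forall y exists k: ¬φ.

forall y exists k: ~(y < k)


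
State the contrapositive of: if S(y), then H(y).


The contrapositive of (P → Q) is (¬Q → ¬P); it is logically equivalent to the original.
Here P = 'S(y)' and Q = 'H(y)'.

If not (H(y)), then not (S(y)).


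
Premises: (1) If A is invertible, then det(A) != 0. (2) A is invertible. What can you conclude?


Modus ponens: from (P → Q) and P, infer Q.
P = 'A is invertible' is asserted, and P → Q holds, so Q follows.

det(A) != 0.


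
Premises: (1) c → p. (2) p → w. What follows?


Hypothetical syllogism: from (P → Q) and (Q → R), infer (P → R).
Chain the two implications through the shared middle term 'p'.

c → w


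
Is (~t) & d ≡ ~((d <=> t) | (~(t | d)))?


Compare truth tables:
d | t | φ | ψ
-------------
False | False | False | False
True | False | True | True
False | True | False | True
True | True | False | False
They differ at row 3 (d=False, t=True): φ=False but ψ=True.

No, they are not logically equivalent.


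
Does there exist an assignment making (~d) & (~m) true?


Search for a satisfying assignment over {d, m}.
Try d=False, m=False: the formula evaluates to True.
A satisfying assignment exists.

Satisfiable.


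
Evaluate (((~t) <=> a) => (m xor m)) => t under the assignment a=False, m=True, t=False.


Substitute a=False, m=True, t=False:
~t = True
(~t) <=> a = True <=> False = False
m xor m = True xor True = False
((~t) <=> a) => (m xor m) = False => False = True
(((~t) <=> a) => (m xor m)) => t = True => False = False

False


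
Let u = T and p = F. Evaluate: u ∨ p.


Disjunction is false only when both operands are false.
Substitute: u=T, p=F.
T ∨ F evaluates to T.

T


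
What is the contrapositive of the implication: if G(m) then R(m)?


The contrapositive of (P → Q) is (¬Q → ¬P); it is logically equivalent to the original.
Here P = 'G(m)' and Q = 'R(m)'.

If not (R(m)), then not (G(m)).


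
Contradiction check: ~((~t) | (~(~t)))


Truth table over {t}:
t | φ
-----
False | False
True | False
Every row is false.

Yes, it is a contradiction.


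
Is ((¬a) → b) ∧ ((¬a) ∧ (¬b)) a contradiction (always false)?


Truth table over {a, b}:
a | b | φ
---------
F | F | F
T | F | F
F | T | F
T | T | F
Every row is false.

Yes, it is a contradiction.


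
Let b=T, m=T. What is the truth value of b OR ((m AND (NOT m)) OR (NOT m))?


Substitute b=T, m=T:
NOT m = F
m AND (NOT m) = T AND F = F
NOT m = F
(m AND (NOT m)) OR (NOT m) = F OR F = F
b OR ((m AND (NOT m)) OR (NOT m)) = T OR F = T

T


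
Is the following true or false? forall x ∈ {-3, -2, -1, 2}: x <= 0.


Evaluate the predicate on each element: -3:True, -2:True, -1:True, 2:False.
Counterexample x = 2 fails the predicate.

False


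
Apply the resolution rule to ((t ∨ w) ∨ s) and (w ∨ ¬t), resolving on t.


The clauses contain complementary literals t and ¬t.
Resolution eliminates this pair and disjoins the remaining literals (merging duplicates).

(w ∨ s)


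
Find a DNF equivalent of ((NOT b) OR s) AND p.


Step 1: Distribute ∧ over ∨: ((¬b) ∨ s) ∧ p = ((¬b) ∧ p) ∨ (s ∧ p).

((NOT b) AND p) OR (s AND p)


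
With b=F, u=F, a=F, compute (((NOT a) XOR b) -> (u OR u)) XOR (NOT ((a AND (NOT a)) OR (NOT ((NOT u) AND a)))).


Substitute b=F, u=F, a=F:
… (earlier sub-steps elided)
u OR u = F OR F = F
((NOT a) XOR b) -> (u OR u) = T -> F = F
NOT a = T
a AND (NOT a) = F AND T = F
NOT u = T
(NOT u) AND a = T AND F = F
NOT ((NOT u) AND a) = T
(a AND (NOT a)) OR (NOT ((NOT u) AND a)) = F OR T = T
NOT ((a AND (NOT a)) OR (NOT ((NOT u) AND a))) = F
(((NOT a) XOR b) -> (u OR u)) XOR (NOT ((a AND (NOT a)) OR (NOT ((NOT u) AND a)))) = F XOR F = F

F


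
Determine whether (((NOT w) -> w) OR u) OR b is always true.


Build the truth table over {b, u, w}:
b | u | w | φ
-------------
F | F | F | F
T | F | F | T
F | T | F | T
T | T | F | T
F | F | T | T
T | F | T | T
F | T | T | T
T | T | T | T
Counterexample at row 1: with b=F, u=F, w=F, the formula is F.

No, it is not a tautology.


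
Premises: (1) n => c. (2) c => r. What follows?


Hypothetical syllogism: from (P → Q) and (Q → R), infer (P → R).
Chain the two implications through the shared middle term 'c'.

n => r


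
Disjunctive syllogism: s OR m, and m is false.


Disjunctive syllogism: from (P ∨ Q) and ¬P, infer Q.
One disjunct, 'm', is ruled out; the other must hold.

s


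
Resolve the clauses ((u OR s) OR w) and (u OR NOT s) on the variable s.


The clauses contain complementary literals s and NOTs.
Resolution eliminates this pair and disjoins the remaining literals (merging duplicates).

(u OR w)


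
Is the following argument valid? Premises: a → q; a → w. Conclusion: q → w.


This is (no valid rule). There exist truth assignments where the premises are all true but the conclusion is false.

Invalid.


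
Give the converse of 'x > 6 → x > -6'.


The converse of (P → Q) is (Q → P). It is not in general equivalent to the original.
Here P = 'x > 6' and Q = 'x > -6'.

If x > -6, then x > 6.


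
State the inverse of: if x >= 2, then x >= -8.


The inverse of (P → Q) is (¬P → ¬Q). It is equivalent to the converse, not to the original.
Here P = 'x >= 2' and Q = 'x >= -8'.

If not (x >= 2), then not (x >= -8).


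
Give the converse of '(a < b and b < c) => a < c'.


The converse of (P → Q) is (Q → P). It is not in general equivalent to the original.
Here P = '(a < b and b < c)' and Q = 'a < c'.

If a < c, then (a < b and b < c).


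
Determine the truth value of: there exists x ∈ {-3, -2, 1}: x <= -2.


Evaluate the predicate on each element: -3:T, -2:T, 1:F.
Witness x = -3 satisfies the predicate.

T


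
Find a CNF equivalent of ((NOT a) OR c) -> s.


Step 1: Rewrite as ¬((¬a) ∨ c) ∨ s = (¬(¬a) ∧ ¬c) ∨ s.
Step 2: Distribute ∨ over ∧.
Step 3: Eliminate any double negations (¬¬X = X).

(a OR s) AND ((NOT c) OR s)


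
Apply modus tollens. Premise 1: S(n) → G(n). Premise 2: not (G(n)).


Modus tollens: from (P → Q) and ¬Q, infer ¬P.
Q = 'G(n)' is denied; since P → Q, P must also fail.

Not (S(n)).


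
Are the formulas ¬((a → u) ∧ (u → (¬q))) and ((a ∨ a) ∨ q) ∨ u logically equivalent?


Compare truth tables:
a | q | u | φ | ψ
-----------------
F | F | F | F | F
T | F | F | T | T
F | T | F | F | T
T | T | F | T | T
F | F | T | F | T
T | F | T | F | T
F | T | T | T | T
T | T | T | T | T
They differ at row 3 (a=F, q=T, u=F): φ=F but ψ=T.

No, they are not logically equivalent.


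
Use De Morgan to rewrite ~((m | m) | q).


De Morgan: the negation of a disjunction is the conjunction of the negations.
Distribute ~ across |, flipping it to &, and negate each literal.

((~m) & (~m)) & (~q)


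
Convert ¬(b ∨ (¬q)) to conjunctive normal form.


Step 1: Apply De Morgan: ¬(b ∨ (¬q)) = ¬b ∧ ¬(¬q).
Step 2: Eliminate any double negations (¬¬X = X).

(¬b) ∧ q


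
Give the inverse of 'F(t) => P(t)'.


The inverse of (P → Q) is (¬P → ¬Q). It is equivalent to the converse, not to the original.
Here P = 'F(t)' and Q = 'P(t)'.

If not (F(t)), then not (P(t)).


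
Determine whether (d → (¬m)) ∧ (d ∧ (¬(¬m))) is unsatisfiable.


Truth table over {d, m}:
d | m | φ
---------
F | F | F
T | F | F
F | T | F
T | T | F
Every row is false.

Yes, it is a contradiction.


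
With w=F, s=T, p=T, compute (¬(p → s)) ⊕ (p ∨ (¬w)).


Substitute w=F, s=T, p=T:
p → s = T → T = T
¬(p → s) = F
¬w = T
p ∨ (¬w) = T ∨ T = T
(¬(p → s)) ⊕ (p ∨ (¬w)) = F ⊕ T = T

T


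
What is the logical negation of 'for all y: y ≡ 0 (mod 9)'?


¬(for all x: φ) = there exists x: ¬φ, and ¬(there exists x: φ) = for all x: ¬φ.
Apply to the universal statement.

there exists y: NOT(y ≡ 0 (mod 9))


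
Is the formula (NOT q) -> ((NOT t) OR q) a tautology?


Build the truth table over {q, t}:
q | t | φ
---------
F | F | T
T | F | T
F | T | F
T | T | T
Counterexample at row 3: with q=F, t=T, the formula is F.

No, it is not a tautology.


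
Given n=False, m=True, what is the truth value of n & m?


Conjunction is true only when both operands are true.
Substitute: n=False, m=True.
False & True evaluates to False.

False


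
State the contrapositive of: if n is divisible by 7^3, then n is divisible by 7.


The contrapositive of (P → Q) is (¬Q → ¬P); it is logically equivalent to the original.
Here P = 'n is divisible by 7^3' and Q = 'n is divisible by 7'.

If not (n is divisible by 7), then not (n is divisible by 7^3).


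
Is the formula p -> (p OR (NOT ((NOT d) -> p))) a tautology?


Build the truth table over {d, p}:
d | p | φ
---------
F | F | T
T | F | T
F | T | T
T | T | T
Every row evaluates to true.

Yes, it is a tautology.


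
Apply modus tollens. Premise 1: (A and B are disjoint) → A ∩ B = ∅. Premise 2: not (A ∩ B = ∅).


Modus tollens: from (P → Q) and ¬Q, infer ¬P.
Q = 'A ∩ B = ∅' is denied; since P → Q, P must also fail.

Not ((A and B are disjoint)).


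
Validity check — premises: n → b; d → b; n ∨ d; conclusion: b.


This matches the form of proof by cases: the conclusion follows in every model of the premises.

Valid.


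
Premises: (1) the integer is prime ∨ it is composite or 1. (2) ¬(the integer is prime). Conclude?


Disjunctive syllogism: from (P ∨ Q) and ¬P, infer Q.
One disjunct, 'the integer is prime', is ruled out; the other must hold.

it is composite or 1


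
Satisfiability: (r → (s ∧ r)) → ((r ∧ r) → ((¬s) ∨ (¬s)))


Search for a satisfying assignment over {r, s}.
Try r=F, s=F: the formula evaluates to T.
A satisfying assignment exists.

Satisfiable.


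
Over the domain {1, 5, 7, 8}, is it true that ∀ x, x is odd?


Evaluate the predicate on each element: 1:T, 5:T, 7:T, 8:F.
Counterexample x = 8 fails the predicate.

F


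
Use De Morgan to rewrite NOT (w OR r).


De Morgan: the negation of a disjunction is the conjunction of the negations.
Distribute NOT across OR, flipping it to AND, and negate each literal.

(NOT w) AND (NOT r)


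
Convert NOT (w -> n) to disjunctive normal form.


Step 1: Rewrite implication then negate: ¬(¬w ∨ n) = w ∧ ¬n.

w AND (NOT n)


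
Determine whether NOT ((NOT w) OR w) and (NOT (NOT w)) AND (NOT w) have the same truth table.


Compare truth tables:
w | φ | ψ
---------
F | F | F
T | F | F
The columns φ and ψ agree on every row.

Yes, they are logically equivalent.


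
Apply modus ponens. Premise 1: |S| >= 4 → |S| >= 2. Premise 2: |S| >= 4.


Modus ponens: from (P → Q) and P, infer Q.
P = '|S| >= 4' is asserted, and P → Q holds, so Q follows.

|S| >= 2.


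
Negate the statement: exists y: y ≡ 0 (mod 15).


¬(forall x: φ) = exists x: ¬φ, and ¬(exists x: φ) = forall x: ¬φ.
Apply to the existential statement.

forall y: ~(y ≡ 0 (mod 15))


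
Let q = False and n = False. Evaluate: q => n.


Implication is false only when antecedent is true and consequent is false.
Substitute: q=False, n=False.
False => False evaluates to True.

True


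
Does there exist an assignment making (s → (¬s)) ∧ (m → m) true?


Search for a satisfying assignment over {m, s}.
Try m=F, s=F: the formula evaluates to T.
A satisfying assignment exists.

Satisfiable.


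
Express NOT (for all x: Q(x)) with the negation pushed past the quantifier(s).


¬(for all x: φ) = there exists x: ¬φ, and ¬(there exists x: φ) = for all x: ¬φ.
Apply to the universal statement.

there exists x: NOT(Q(x))


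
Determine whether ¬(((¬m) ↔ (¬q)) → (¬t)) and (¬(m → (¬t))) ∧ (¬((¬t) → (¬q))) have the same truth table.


Compare truth tables:
m | q | t | φ | ψ
-----------------
F | F | F | F | F
T | F | F | F | F
F | T | F | F | F
T | T | F | F | F
F | F | T | T | F
T | F | T | F | F
F | T | T | F | F
T | T | T | T | F
They differ at row 5 (m=F, q=F, t=T): φ=T but ψ=F.

No, they are not logically equivalent.


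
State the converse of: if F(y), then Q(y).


The converse of (P → Q) is (Q → P). It is not in general equivalent to the original.
Here P = 'F(y)' and Q = 'Q(y)'.

If Q(y), then F(y).


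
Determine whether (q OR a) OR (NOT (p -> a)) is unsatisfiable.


Truth table over {a, p, q}:
a | p | q | φ
-------------
F | F | F | F
T | F | F | T
F | T | F | T
T | T | F | T
F | F | T | T
T | F | T | T
F | T | T | T
T | T | T | T
Satisfying assignment at row 2: a=T, p=F, q=F gives T.

No, it is not a contradiction.


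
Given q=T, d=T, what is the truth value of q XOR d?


Exclusive or is true when exactly one operand is true.
Substitute: q=T, d=T.
T XOR T evaluates to F.

F


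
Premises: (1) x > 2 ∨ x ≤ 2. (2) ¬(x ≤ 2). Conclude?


Disjunctive syllogism: from (P ∨ Q) and ¬P, infer Q.
One disjunct, 'x ≤ 2', is ruled out; the other must hold.

x > 2


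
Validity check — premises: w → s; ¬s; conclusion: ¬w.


This matches the form of modus tollens: the conclusion follows in every model of the premises.

Valid.


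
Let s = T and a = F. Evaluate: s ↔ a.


Biconditional is true when both operands have the same truth value.
Substitute: s=T, a=F.
T ↔ F evaluates to F.

F


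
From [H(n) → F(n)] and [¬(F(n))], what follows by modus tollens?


Modus tollens: from (P → Q) and ¬Q, infer ¬P.
Q = 'F(n)' is denied; since P → Q, P must also fail.

Not (H(n)).


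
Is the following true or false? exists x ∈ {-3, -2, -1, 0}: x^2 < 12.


Evaluate the predicate on each element: -3:True, -2:True, -1:True, 0:True.
Witness x = -3 satisfies the predicate.

True


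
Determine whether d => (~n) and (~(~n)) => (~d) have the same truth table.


Compare truth tables:
d | n | φ | ψ
-------------
False | False | True | True
True | False | True | True
False | True | True | True
True | True | False | False
The columns φ and ψ agree on every row.

Yes, they are logically equivalent.


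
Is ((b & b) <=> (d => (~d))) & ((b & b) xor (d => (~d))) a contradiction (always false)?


Truth table over {b, d}:
b | d | φ
---------
False | False | False
True | False | False
False | True | False
True | True | False
Every row is false.

Yes, it is a contradiction.


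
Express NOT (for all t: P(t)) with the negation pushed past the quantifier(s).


¬(for all x: φ) = there exists x: ¬φ, and ¬(there exists x: φ) = for all x: ¬φ.
Apply to the universal statement.

there exists t: NOT(P(t))


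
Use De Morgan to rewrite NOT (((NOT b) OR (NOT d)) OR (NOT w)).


De Morgan: the negation of a disjunction is the conjunction of the negations.
Distribute NOT across OR, flipping it to AND, and negate each literal.

(b AND d) AND w


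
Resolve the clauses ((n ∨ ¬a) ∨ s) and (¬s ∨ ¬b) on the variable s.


The clauses contain complementary literals s and ¬s.
Resolution eliminates this pair and disjoins the remaining literals (merging duplicates).

((n ∨ ¬a) ∨ ¬b)


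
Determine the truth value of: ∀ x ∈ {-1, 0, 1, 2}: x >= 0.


Evaluate the predicate on each element: -1:F, 0:T, 1:T, 2:T.
Counterexample x = -1 fails the predicate.

F


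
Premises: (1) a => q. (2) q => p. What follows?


Hypothetical syllogism: from (P → Q) and (Q → R), infer (P → R).
Chain the two implications through the shared middle term 'q'.

a => p


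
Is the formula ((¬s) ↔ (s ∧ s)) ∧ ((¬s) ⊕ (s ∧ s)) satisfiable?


Check all 2 assignments over {s}:
s | φ
-----
F | F
T | F
No assignment makes the formula true.

Unsatisfiable.


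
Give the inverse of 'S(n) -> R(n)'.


The inverse of (P → Q) is (¬P → ¬Q). It is equivalent to the converse, not to the original.
Here P = 'S(n)' and Q = 'R(n)'.

If not (S(n)), then not (R(n)).


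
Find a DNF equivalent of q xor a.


Step 1: q ⊕ a is true exactly when they disagree: (q ∧ ¬a) ∨ (¬q ∧ a).

(q & (~a)) | ((~q) & a)


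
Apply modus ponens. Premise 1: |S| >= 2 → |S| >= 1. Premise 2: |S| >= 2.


Modus ponens: from (P → Q) and P, infer Q.
P = '|S| >= 2' is asserted, and P → Q holds, so Q follows.

|S| >= 1.


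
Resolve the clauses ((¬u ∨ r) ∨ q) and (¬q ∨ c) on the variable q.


The clauses contain complementary literals q and ¬q.
Resolution eliminates this pair and disjoins the remaining literals (merging duplicates).

((¬u ∨ r) ∨ c)


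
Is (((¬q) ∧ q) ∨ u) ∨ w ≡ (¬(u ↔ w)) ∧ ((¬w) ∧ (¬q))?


Compare truth tables:
q | u | w | φ | ψ
-----------------
F | F | F | F | F
T | F | F | F | F
F | T | F | T | T
T | T | F | T | F
F | F | T | T | F
T | F | T | T | F
F | T | T | T | F
T | T | T | T | F
They differ at row 4 (q=T, u=T, w=F): φ=T but ψ=F.

No, they are not logically equivalent.


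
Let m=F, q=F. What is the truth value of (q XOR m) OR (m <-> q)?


Substitute m=F, q=F:
q XOR m = F XOR F = F
m <-> q = F <-> F = T
(q XOR m) OR (m <-> q) = F OR T = T

T


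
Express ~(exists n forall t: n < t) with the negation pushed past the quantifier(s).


Negation flips each quantifier (∀↔∃) and negates the inner predicate.
¬(exists n forall t: φ) = forall n exists t: ¬φ.

forall n exists t: ~(n < t)


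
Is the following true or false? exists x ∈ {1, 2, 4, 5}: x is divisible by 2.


Evaluate the predicate on each element: 1:False, 2:True, 4:True, 5:False.
Witness x = 2 satisfies the predicate.

True


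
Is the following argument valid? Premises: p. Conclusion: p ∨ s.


This matches the form of disjunction introduction: the conclusion follows in every model of the premises.

Valid.


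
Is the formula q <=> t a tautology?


Build the truth table over {q, t}:
q | t | φ
---------
False | False | True
True | False | False
False | True | False
True | True | True
Counterexample at row 2: with q=True, t=False, the formula is False.

No, it is not a tautology.


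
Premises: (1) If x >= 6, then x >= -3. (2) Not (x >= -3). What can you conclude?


Modus tollens: from (P → Q) and ¬Q, infer ¬P.
Q = 'x >= -3' is denied; since P → Q, P must also fail.

Not (x >= 6).


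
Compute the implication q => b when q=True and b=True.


Implication is false only when antecedent is true and consequent is false.
Substitute: q=True, b=True.
True => True evaluates to True.

True


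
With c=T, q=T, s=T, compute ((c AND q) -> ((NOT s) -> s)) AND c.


Substitute c=T, q=T, s=T:
c AND q = T AND T = T
NOT s = F
(NOT s) -> s = F -> T = T
(c AND q) -> ((NOT s) -> s) = T -> T = T
((c AND q) -> ((NOT s) -> s)) AND c = T AND T = T

T


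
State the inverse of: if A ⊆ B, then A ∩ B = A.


The inverse of (P → Q) is (¬P → ¬Q). It is equivalent to the converse, not to the original.
Here P = 'A ⊆ B' and Q = 'A ∩ B = A'.

If not (A ⊆ B), then not (A ∩ B = A).


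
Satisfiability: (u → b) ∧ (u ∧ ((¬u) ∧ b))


Check all 4 assignments over {b, u}:
b | u | φ
---------
F | F | F
T | F | F
F | T | F
T | T | F
No assignment makes the formula true.

Unsatisfiable.


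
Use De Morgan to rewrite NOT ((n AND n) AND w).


De Morgan: the negation of a conjunction is the disjunction of the negations.
Distribute NOT across AND, flipping it to OR, and negate each literal.

((NOT n) OR (NOT n)) OR (NOT w)


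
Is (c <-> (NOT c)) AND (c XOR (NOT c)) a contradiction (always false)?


Truth table over {c}:
c | φ
-----
F | F
T | F
Every row is false.

Yes, it is a contradiction.


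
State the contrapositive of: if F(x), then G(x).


The contrapositive of (P → Q) is (¬Q → ¬P); it is logically equivalent to the original.
Here P = 'F(x)' and Q = 'G(x)'.

If not (G(x)), then not (F(x)).


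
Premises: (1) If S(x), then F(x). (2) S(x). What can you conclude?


Modus ponens: from (P → Q) and P, infer Q.
P = 'S(x)' is asserted, and P → Q holds, so Q follows.

F(x).


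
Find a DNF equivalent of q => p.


Step 1: Rewrite q → p as ¬q ∨ p.

(~q) | p


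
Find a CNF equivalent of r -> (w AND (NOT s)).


Step 1: Rewrite r → (w ∧ (¬s)) as ¬r ∨ (w ∧ (¬s)).
Step 2: Distribute ∨ over ∧.

((NOT r) OR w) AND ((NOT r) OR (NOT s))


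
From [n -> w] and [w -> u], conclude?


Hypothetical syllogism: from (P → Q) and (Q → R), infer (P → R).
Chain the two implications through the shared middle term 'w'.

n -> u


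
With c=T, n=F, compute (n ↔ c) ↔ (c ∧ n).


Substitute c=T, n=F:
n ↔ c = F ↔ T = F
c ∧ n = T ∧ F = F
(n ↔ c) ↔ (c ∧ n) = F ↔ F = T

T


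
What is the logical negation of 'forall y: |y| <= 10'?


¬(forall x: φ) = exists x: ¬φ, and ¬(exists x: φ) = forall x: ¬φ.
Apply to the universal statement.

exists y: ~(|y| <= 10)


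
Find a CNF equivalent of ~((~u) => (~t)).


Step 1: Rewrite (¬u) → (¬t) as ¬(¬u) ∨ (¬t).
Step 2: Negate: ¬(¬(¬u) ∨ (¬t)) = (¬u) ∧ ¬(¬t) (De Morgan + double negation).
Step 3: Eliminate any double negations (¬¬X = X).

(~u) & t


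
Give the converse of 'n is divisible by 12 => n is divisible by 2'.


The converse of (P → Q) is (Q → P). It is not in general equivalent to the original.
Here P = 'n is divisible by 12' and Q = 'n is divisible by 2'.

If n is divisible by 2, then n is divisible by 12.


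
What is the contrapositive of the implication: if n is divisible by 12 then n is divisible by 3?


The contrapositive of (P → Q) is (¬Q → ¬P); it is logically equivalent to the original.
Here P = 'n is divisible by 12' and Q = 'n is divisible by 3'.

If not (n is divisible by 3), then not (n is divisible by 12).


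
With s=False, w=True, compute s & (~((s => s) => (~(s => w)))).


Substitute s=False, w=True:
s => s = False => False = True
s => w = False => True = True
~(s => w) = False
(s => s) => (~(s => w)) = True => False = False
~((s => s) => (~(s => w))) = True
s & (~((s => s) => (~(s => w)))) = False & True = False

False


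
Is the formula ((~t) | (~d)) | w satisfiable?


Search for a satisfying assignment over {d, t, w}.
Try d=False, t=False, w=False: the formula evaluates to True.
A satisfying assignment exists.

Satisfiable.


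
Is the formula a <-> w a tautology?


Build the truth table over {a, w}:
a | w | φ
---------
F | F | T
T | F | F
F | T | F
T | T | T
Counterexample at row 2: with a=T, w=F, the formula is F.

No, it is not a tautology.


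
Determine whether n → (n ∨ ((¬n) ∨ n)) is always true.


Build the truth table over {n}:
n | φ
-----
F | T
T | T
Every row evaluates to true.

Yes, it is a tautology.


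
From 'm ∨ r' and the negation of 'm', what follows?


Disjunctive syllogism: from (P ∨ Q) and ¬P, infer Q.
One disjunct, 'm', is ruled out; the other must hold.

r


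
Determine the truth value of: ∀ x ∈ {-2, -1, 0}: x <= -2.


Evaluate the predicate on each element: -2:T, -1:F, 0:F.
Counterexample x = -1 fails the predicate.

F


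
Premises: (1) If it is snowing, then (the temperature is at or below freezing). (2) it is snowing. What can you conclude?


Modus ponens: from (P → Q) and P, infer Q.
P = 'it is snowing' is asserted, and P → Q holds, so Q follows.

(the temperature is at or below freezing).


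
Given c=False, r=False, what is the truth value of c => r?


Implication is false only when antecedent is true and consequent is false.
Substitute: c=False, r=False.
False => False evaluates to True.

True


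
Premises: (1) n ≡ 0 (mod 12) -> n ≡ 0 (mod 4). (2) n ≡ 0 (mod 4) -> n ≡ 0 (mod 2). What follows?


Hypothetical syllogism: from (P → Q) and (Q → R), infer (P → R).
Chain the two implications through the shared middle term 'n ≡ 0 (mod 4)'.

n ≡ 0 (mod 12) -> n ≡ 0 (mod 2)


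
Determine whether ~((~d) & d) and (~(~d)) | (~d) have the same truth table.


Compare truth tables:
d | φ | ψ
---------
False | True | True
True | True | True
The columns φ and ψ agree on every row.

Yes, they are logically equivalent.


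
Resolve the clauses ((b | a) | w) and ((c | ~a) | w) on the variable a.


The clauses contain complementary literals a and ~a.
Resolution eliminates this pair and disjoins the remaining literals (merging duplicates).

((w | b) | c)


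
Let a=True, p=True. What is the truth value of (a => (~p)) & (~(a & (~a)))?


Substitute a=True, p=True:
~p = False
a => (~p) = True => False = False
~a = False
a & (~a) = True & False = False
~(a & (~a)) = True
(a => (~p)) & (~(a & (~a))) = False & True = False

False


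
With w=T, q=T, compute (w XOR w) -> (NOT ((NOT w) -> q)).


Substitute w=T, q=T:
w XOR w = T XOR T = F
NOT w = F
(NOT w) -> q = F -> T = T
NOT ((NOT w) -> q) = F
(w XOR w) -> (NOT ((NOT w) -> q)) = F -> F = T

T


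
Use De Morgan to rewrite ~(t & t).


De Morgan: the negation of a conjunction is the disjunction of the negations.
Distribute ~ across &, flipping it to |, and negate each literal.

(~t) | (~t)


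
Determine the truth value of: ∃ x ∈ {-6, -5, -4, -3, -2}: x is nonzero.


Evaluate the predicate on each element: -6:T, -5:T, -4:T, -3:T, -2:T.
Witness x = -6 satisfies the predicate.

T


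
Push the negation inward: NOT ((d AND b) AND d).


De Morgan: the negation of a conjunction is the disjunction of the negations.
Distribute NOT across AND, flipping it to OR, and negate each literal.

((NOT d) OR (NOT b)) OR (NOT d)


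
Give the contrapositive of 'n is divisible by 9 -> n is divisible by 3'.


The contrapositive of (P → Q) is (¬Q → ¬P); it is logically equivalent to the original.
Here P = 'n is divisible by 9' and Q = 'n is divisible by 3'.

If not (n is divisible by 3), then not (n is divisible by 9).


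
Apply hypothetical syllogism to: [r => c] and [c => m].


Hypothetical syllogism: from (P → Q) and (Q → R), infer (P → R).
Chain the two implications through the shared middle term 'c'.

r => m


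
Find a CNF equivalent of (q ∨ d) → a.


Step 1: Rewrite as ¬(q ∨ d) ∨ a = (¬q ∧ ¬d) ∨ a.
Step 2: Distribute ∨ over ∧.

((¬q) ∨ a) ∧ ((¬d) ∨ a)


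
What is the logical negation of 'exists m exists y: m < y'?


Negation flips each quantifier (∀↔∃) and negates the inner predicate.
¬(exists m exists y: φ) = forall m forall y: ¬φ.

forall m forall y: ~(m < y)


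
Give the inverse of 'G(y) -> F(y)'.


The inverse of (P → Q) is (¬P → ¬Q). It is equivalent to the converse, not to the original.
Here P = 'G(y)' and Q = 'F(y)'.

If not (G(y)), then not (F(y)).


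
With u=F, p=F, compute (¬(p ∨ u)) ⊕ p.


Substitute u=F, p=F:
p ∨ u = F ∨ F = F
¬(p ∨ u) = T
(¬(p ∨ u)) ⊕ p = T ⊕ F = T

T


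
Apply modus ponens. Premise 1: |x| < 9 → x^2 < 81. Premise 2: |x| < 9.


Modus ponens: from (P → Q) and P, infer Q.
P = '|x| < 9' is asserted, and P → Q holds, so Q follows.

x^2 < 81.


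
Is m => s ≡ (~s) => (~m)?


Compare truth tables:
m | s | φ | ψ
-------------
False | False | True | True
True | False | False | False
False | True | True | True
True | True | True | True
The columns φ and ψ agree on every row.

Yes, they are logically equivalent.


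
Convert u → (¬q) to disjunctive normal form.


Step 1: Rewrite u → (¬q) as ¬u ∨ (¬q).

(¬u) ∨ (¬q)


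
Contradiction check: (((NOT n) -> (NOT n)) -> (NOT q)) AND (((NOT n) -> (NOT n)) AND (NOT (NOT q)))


Truth table over {n, q}:
n | q | φ
---------
F | F | F
T | F | F
F | T | F
T | T | F
Every row is false.

Yes, it is a contradiction.


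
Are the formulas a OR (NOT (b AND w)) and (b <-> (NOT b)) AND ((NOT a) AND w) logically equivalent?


Compare truth tables:
a | b | w | φ | ψ
-----------------
F | F | F | T | F
T | F | F | T | F
F | T | F | T | F
T | T | F | T | F
F | F | T | T | F
T | F | T | T | F
F | T | T | F | F
T | T | T | T | F
They differ at row 1 (a=F, b=F, w=F): φ=T but ψ=F.

No, they are not logically equivalent.


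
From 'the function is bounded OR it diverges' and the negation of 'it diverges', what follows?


Disjunctive syllogism: from (P ∨ Q) and ¬P, infer Q.
One disjunct, 'it diverges', is ruled out; the other must hold.

the function is bounded


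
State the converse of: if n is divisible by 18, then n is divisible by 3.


The converse of (P → Q) is (Q → P). It is not in general equivalent to the original.
Here P = 'n is divisible by 18' and Q = 'n is divisible by 3'.

If n is divisible by 3, then n is divisible by 18.


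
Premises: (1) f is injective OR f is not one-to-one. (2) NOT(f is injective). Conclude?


Disjunctive syllogism: from (P ∨ Q) and ¬P, infer Q.
One disjunct, 'f is injective', is ruled out; the other must hold.

f is not one-to-one


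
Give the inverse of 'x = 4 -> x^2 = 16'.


The inverse of (P → Q) is (¬P → ¬Q). It is equivalent to the converse, not to the original.
Here P = 'x = 4' and Q = 'x^2 = 16'.

If not (x = 4), then not (x^2 = 16).


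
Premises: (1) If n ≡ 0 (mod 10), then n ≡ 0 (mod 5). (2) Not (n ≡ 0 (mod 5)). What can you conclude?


Modus tollens: from (P → Q) and ¬Q, infer ¬P.
Q = 'n ≡ 0 (mod 5)' is denied; since P → Q, P must also fail.

Not (n ≡ 0 (mod 10)).


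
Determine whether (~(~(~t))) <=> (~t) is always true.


Build the truth table over {t}:
t | φ
-----
False | True
True | True
Every row evaluates to true.

Yes, it is a tautology.


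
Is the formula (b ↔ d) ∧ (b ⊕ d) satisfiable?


Check all 4 assignments over {b, d}:
b | d | φ
---------
F | F | F
T | F | F
F | T | F
T | T | F
No assignment makes the formula true.

Unsatisfiable.


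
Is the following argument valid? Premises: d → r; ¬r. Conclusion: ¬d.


This matches the form of modus tollens: the conclusion follows in every model of the premises.

Valid.


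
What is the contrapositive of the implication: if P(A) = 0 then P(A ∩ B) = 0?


The contrapositive of (P → Q) is (¬Q → ¬P); it is logically equivalent to the original.
Here P = 'P(A) = 0' and Q = 'P(A ∩ B) = 0'.

If not (P(A ∩ B) = 0), then not (P(A) = 0).


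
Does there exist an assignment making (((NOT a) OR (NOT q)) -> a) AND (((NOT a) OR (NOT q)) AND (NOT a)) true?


Check all 4 assignments over {a, q}:
a | q | φ
---------
F | F | F
T | F | F
F | T | F
T | T | F
No assignment makes the formula true.

Unsatisfiable.


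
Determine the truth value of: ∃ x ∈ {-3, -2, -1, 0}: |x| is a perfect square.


Evaluate the predicate on each element: -3:F, -2:F, -1:T, 0:T.
Witness x = -1 satisfies the predicate.

T


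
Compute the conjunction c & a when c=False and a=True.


Conjunction is true only when both operands are true.
Substitute: c=False, a=True.
False & True evaluates to False.

False


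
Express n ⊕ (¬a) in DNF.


Step 1: n ⊕ (¬a) is true exactly when they disagree: (n ∧ ¬(¬a)) ∨ (¬n ∧ (¬a)).
Step 2: Eliminate any double negations (¬¬X = X).

(n ∧ a) ∨ ((¬n) ∧ (¬a))


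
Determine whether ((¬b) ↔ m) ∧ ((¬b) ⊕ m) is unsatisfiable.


Truth table over {b, m}:
b | m | φ
---------
F | F | F
T | F | F
F | T | F
T | T | F
Every row is false.

Yes, it is a contradiction.


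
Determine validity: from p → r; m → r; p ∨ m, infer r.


This matches the form of proof by cases: the conclusion follows in every model of the premises.

Valid.


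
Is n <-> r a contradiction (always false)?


Truth table over {n, r}:
n | r | φ
---------
F | F | T
T | F | F
F | T | F
T | T | T
Satisfying assignment at row 1: n=F, r=F gives T.

No, it is not a contradiction.


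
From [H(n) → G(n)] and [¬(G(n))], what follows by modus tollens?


Modus tollens: from (P → Q) and ¬Q, infer ¬P.
Q = 'G(n)' is denied; since P → Q, P must also fail.

Not (H(n)).


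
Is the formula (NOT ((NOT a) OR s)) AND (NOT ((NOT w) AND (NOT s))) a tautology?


Build the truth table over {a, s, w}:
a | s | w | φ
-------------
F | F | F | F
T | F | F | F
F | T | F | F
T | T | F | F
F | F | T | F
T | F | T | T
F | T | T | F
T | T | T | F
Counterexample at row 1: with a=F, s=F, w=F, the formula is F.

No, it is not a tautology.


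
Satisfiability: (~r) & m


Search for a satisfying assignment over {m, r}.
Try m=True, r=False: the formula evaluates to True.
A satisfying assignment exists.

Satisfiable.


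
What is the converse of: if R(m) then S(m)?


The converse of (P → Q) is (Q → P). It is not in general equivalent to the original.
Here P = 'R(m)' and Q = 'S(m)'.

If S(m), then R(m).


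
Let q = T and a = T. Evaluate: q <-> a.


Biconditional is true when both operands have the same truth value.
Substitute: q=T, a=T.
T <-> T evaluates to T.

T


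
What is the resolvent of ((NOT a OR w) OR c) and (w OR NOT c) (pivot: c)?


The clauses contain complementary literals c and NOTc.
Resolution eliminates this pair and disjoins the remaining literals (merging duplicates).

(NOT a OR w)


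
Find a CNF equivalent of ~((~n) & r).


Step 1: Apply De Morgan: ¬((¬n) ∧ r) = ¬(¬n) ∨ ¬r.
Step 2: Eliminate any double negations (¬¬X = X).

n | (~r)


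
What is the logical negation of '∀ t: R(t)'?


¬(∀ x: φ) = ∃ x: ¬φ, and ¬(∃ x: φ) = ∀ x: ¬φ.
Apply to the universal statement.

∃ t: ¬(R(t))


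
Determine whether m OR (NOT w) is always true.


Build the truth table over {m, w}:
m | w | φ
---------
F | F | T
T | F | T
F | T | F
T | T | T
Counterexample at row 3: with m=F, w=T, the formula is F.

No, it is not a tautology.


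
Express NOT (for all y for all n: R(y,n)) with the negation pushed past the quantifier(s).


Negation flips each quantifier (∀↔∃) and negates the inner predicate.
¬(for all y for all n: φ) = there exists y there exists n: ¬φ.

there exists y there exists n: NOT(R(y,n))


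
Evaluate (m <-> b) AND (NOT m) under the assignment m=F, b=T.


Substitute m=F, b=T:
m <-> b = F <-> T = F
NOT m = T
(m <-> b) AND (NOT m) = F AND T = F

F


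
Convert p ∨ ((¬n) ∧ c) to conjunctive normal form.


Step 1: Distribute ∨ over ∧: p ∨ ((¬n) ∧ c) = (p ∨ (¬n)) ∧ (p ∨ c).

(p ∨ (¬n)) ∧ (p ∨ c)
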